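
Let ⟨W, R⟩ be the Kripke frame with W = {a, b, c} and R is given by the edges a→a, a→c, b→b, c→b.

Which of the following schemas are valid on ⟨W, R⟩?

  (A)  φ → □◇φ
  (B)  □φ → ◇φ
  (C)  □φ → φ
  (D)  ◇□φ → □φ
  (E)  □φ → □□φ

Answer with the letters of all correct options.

R is not reflexive: not c R c.
R is not symmetric: a R c but not c R a.
R is not transitive: a R c and c R b but not a R b.
R is not euclidean: a R c and a R a but not c R a.
R is serial: every world has an R-successor.
(A) φ → □◇φ is axiom B, which corresponds to symmetry. R is not symmetric — not valid.
(B) □φ → ◇φ is axiom D; it is valid on a frame exactly when R is serial. R is serial, so valid.
(C) □φ → φ (axiom T) characterises the reflexive frames. R is not reflexive — not valid.
(D) ◇□φ → □φ is the dual of axiom 5, which corresponds to the euclidean property. R is not euclidean — not valid.
(E) axiom 4: valid iff R is transitive. R is not transitive — not valid.

B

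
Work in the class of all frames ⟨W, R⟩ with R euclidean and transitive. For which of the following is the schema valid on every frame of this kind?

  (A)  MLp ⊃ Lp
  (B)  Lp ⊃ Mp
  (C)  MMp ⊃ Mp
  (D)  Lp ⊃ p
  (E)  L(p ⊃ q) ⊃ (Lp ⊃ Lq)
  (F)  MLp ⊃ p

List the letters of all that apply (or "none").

A, C, E

(A) MLp ⊃ Lp is the dual of axiom 5, which corresponds to the euclidean property. Every such R is euclidean — valid.
(B) Lp ⊃ Mp is axiom D, which corresponds to seriality. Such an R need not be serial — not valid.
(C) MMp ⊃ Mp is the dual of axiom 4; it is valid on a frame exactly when R is transitive. Every such R is transitive, so valid.
(D) Lp ⊃ p is axiom T, which corresponds to reflexivity. Such an R need not be reflexive — not valid.
(E) this is just K, valid on every normal frame.
(F) MLp ⊃ p is the dual of axiom B, which corresponds to symmetry. Such an R need not be symmetric — not valid.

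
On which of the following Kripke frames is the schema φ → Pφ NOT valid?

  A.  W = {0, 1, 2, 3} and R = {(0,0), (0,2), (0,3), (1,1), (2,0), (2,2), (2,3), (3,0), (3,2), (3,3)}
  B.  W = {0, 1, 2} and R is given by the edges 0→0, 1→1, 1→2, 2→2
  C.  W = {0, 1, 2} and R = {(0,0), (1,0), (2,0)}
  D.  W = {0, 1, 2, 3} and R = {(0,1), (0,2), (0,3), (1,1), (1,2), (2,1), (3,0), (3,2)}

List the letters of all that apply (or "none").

The schema φ → Pφ is the dual of axiom T; it is valid on a frame iff R is reflexive.
(A) R is reflexive (each world relates to itself), so the schema is valid here.
(B) R is reflexive (each world relates to itself), so the schema is valid here.
(C) R is not reflexive (not 1 R 1), so the schema fails here.
(D) R is not reflexive (not 0 R 0), so the schema fails here.

C, D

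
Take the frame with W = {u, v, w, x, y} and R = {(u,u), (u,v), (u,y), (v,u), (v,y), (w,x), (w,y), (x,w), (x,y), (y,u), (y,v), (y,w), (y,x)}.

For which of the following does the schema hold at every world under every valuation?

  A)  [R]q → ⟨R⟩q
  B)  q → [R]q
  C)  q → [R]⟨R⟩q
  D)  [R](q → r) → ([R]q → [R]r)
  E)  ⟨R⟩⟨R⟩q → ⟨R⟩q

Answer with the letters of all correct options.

R is symmetric: every R-edge is matched by its reverse.
R is not transitive: u R y and y R w but not u R w.
R is serial: every world has an R-successor.
R is not a subset of the identity: u R v with u ≠ v.
(A) [R]q → ⟨R⟩q is axiom D; it is valid on a frame exactly when R is serial. R is serial, so valid.
(B) q → [R]q is equivalent to ◇p→p; it holds exactly when R ⊆ identity. Here R ⊄ identity — not valid.
(C) axiom B: valid iff R is symmetric. R is symmetric — valid.
(D) this is just K, valid on every normal frame.
(E) the dual of axiom 4: valid iff R is transitive. R is not transitive — not valid.

A, C, D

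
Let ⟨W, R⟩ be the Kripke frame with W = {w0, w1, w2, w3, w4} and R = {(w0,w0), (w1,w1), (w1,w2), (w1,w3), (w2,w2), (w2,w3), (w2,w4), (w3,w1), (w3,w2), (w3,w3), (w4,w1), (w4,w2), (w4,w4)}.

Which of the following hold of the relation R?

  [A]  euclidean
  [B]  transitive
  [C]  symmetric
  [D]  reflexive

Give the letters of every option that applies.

(A) not euclidean: w1 R w2 and w1 R w1 but not w2 R w1.
(B) not transitive: w1 R w2 and w2 R w4 but not w1 R w4.
(C) not symmetric: w1 R w2 but not w2 R w1.
(D) reflexive: each world relates to itself.

D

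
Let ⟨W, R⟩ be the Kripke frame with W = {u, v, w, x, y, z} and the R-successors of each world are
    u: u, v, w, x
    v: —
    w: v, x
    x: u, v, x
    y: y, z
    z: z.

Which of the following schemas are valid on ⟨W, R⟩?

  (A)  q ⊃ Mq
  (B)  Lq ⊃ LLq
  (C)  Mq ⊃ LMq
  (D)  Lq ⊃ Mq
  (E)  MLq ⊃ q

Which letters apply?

none

R is not reflexive: not v R v.
R is not symmetric: u R v but not v R u.
R is not transitive: w R x and x R u but not w R u.
R is not euclidean: u R v and u R u but not v R u.
R is not serial: v has no R-successor.
(A) q ⊃ Mq is the dual of axiom T; it is valid on a frame exactly when R is reflexive. R is not reflexive, so not valid.
(B) Lq ⊃ LLq is axiom 4; it is valid on a frame exactly when R is transitive. R is not transitive, so not valid.
(C) Mq ⊃ LMq is axiom 5, which corresponds to the euclidean property. R is not euclidean — not valid.
(D) Lq ⊃ Mq is axiom D, which corresponds to seriality. R is not serial — not valid.
(E) MLq ⊃ q (the dual of axiom B) characterises the symmetric frames. R is not symmetric — not valid.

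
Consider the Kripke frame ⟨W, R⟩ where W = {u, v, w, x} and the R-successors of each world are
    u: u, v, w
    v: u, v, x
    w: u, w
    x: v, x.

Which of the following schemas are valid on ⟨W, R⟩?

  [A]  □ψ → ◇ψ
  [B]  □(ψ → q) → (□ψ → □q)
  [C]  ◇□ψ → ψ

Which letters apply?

R is symmetric: every R-edge is matched by its reverse.
R is serial: every world has an R-successor.
(A) axiom D: valid iff R is serial. R is serial — valid.
(B) this is just K, valid on every normal frame.
(C) the dual of axiom B: valid iff R is symmetric. R is symmetric — valid.

A, B, C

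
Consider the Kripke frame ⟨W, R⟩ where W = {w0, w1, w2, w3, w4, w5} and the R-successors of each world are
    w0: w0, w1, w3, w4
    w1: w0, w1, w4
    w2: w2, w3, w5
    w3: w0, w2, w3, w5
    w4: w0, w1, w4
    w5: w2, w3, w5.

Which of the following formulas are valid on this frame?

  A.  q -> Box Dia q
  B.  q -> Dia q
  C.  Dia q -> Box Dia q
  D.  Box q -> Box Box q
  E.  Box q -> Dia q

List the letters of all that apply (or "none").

R is reflexive: each world relates to itself.
R is symmetric: every R-edge is matched by its reverse.
R is not transitive: w0 R w3 and w3 R w2 but not w0 R w2.
R is not euclidean: w0 R w1 and w0 R w3 but not w1 R w3.
R is serial: every world has an R-successor.
(A) axiom B: valid iff R is symmetric. R is symmetric — valid.
(B) q -> Dia q is the dual of axiom T; it is valid on a frame exactly when R is reflexive. R is reflexive, so valid.
(C) Dia q -> Box Dia q (axiom 5) characterises the euclidean frames. R is not euclidean — not valid.
(D) Box q -> Box Box q is axiom 4, which corresponds to transitivity. R is not transitive — not valid.
(E) Box q -> Dia q (axiom D) characterises the serial frames. R is serial — valid.

A, B, E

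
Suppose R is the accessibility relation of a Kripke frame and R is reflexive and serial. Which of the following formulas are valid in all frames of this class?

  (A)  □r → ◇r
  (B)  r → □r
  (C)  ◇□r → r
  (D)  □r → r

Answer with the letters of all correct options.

(A) □r → ◇r is axiom D, which corresponds to seriality. Every such R is serial — valid.
(B) r → □r (equivalent to ◇p→p) corresponds to R being a subset of the identity. Such an R need not be a subset of the identity, so not valid.
(C) ◇□r → r is the dual of axiom B, which corresponds to symmetry. Such an R need not be symmetric — not valid.
(D) □r → r (axiom T) characterises the reflexive frames. Every such R is reflexive — valid.

A, D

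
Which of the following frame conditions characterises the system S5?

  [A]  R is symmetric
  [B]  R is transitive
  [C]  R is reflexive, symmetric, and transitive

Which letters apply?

C

(A) this class determines KB, not S5.
(B) this class determines K4, not S5.
(C) S5 is sound and complete for exactly this class.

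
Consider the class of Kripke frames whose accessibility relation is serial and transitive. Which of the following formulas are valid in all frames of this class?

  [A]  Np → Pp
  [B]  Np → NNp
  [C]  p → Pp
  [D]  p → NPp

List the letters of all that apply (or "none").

(A) Np → Pp is axiom D, which corresponds to seriality. Every such R is serial — valid.
(B) Np → NNp is axiom 4; it is valid on a frame exactly when R is transitive. Every such R is transitive, so valid.
(C) p → Pp is the dual of axiom T; it is valid on a frame exactly when R is reflexive. Such an R need not be reflexive, so not valid.
(D) p → NPp (axiom B) characterises the symmetric frames. Such an R need not be symmetric — not valid.

A, B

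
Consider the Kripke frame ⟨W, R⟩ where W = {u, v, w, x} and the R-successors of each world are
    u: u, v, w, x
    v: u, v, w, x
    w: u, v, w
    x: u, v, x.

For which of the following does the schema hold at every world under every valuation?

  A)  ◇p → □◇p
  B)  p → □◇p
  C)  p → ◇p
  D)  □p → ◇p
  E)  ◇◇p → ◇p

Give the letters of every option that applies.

R is reflexive: each world relates to itself.
R is symmetric: every R-edge is matched by its reverse.
R is not transitive: w R u and u R x but not w R x.
R is not euclidean: u R w and u R x but not w R x.
R is serial: every world has an R-successor.
(A) ◇p → □◇p is axiom 5; it is valid on a frame exactly when R is euclidean. R is not euclidean, so not valid.
(B) p → □◇p is axiom B, which corresponds to symmetry. R is symmetric — valid.
(C) the dual of axiom T: valid iff R is reflexive. R is reflexive — valid.
(D) □p → ◇p (axiom D) characterises the serial frames. R is serial — valid.
(E) ◇◇p → ◇p (the dual of axiom 4) characterises the transitive frames. R is not transitive — not valid.

B, C, D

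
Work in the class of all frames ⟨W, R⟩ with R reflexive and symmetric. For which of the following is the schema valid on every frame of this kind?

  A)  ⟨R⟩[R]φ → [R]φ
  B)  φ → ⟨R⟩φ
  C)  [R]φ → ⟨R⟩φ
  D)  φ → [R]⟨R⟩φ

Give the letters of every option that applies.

B, C, D

Reflexive relations are serial.
(A) the dual of axiom 5: valid iff R is euclidean. Such an R need not be euclidean — not valid.
(B) the dual of axiom T: valid iff R is reflexive. Every such R is reflexive — valid.
(C) axiom D: valid iff R is serial. Every such R is serial — valid.
(D) φ → [R]⟨R⟩φ (axiom B) characterises the symmetric frames. Every such R is symmetric — valid.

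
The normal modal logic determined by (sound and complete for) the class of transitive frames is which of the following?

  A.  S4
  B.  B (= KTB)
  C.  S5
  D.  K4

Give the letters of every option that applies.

D

(A) S4 is determined by the class of reflexive and transitive frames.
(B) B (= KTB) is determined by the class of reflexive and symmetric frames.
(C) S5 is determined by the class of reflexive, symmetric, and transitive frames.
(D) K4 is determined by exactly this class.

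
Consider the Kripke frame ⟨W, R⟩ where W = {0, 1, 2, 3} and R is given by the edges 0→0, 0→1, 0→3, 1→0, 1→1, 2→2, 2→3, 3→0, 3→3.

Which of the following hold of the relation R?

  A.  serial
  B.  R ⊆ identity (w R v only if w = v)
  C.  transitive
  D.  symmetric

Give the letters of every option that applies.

A

(A) serial: every world has an R-successor.
(B) not ⊆ identity: 0 R 1 with 0 ≠ 1.
(C) not transitive: 1 R 0 and 0 R 3 but not 1 R 3.
(D) not symmetric: 2 R 3 but not 3 R 2.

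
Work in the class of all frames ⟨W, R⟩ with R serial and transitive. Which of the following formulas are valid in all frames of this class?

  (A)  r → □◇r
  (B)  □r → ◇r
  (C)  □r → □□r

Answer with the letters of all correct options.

(A) r → □◇r is axiom B; it is valid on a frame exactly when R is symmetric. Such an R need not be symmetric, so not valid.
(B) □r → ◇r is axiom D, which corresponds to seriality. Every such R is serial — valid.
(C) □r → □□r is axiom 4, which corresponds to transitivity. Every such R is transitive — valid.

B, C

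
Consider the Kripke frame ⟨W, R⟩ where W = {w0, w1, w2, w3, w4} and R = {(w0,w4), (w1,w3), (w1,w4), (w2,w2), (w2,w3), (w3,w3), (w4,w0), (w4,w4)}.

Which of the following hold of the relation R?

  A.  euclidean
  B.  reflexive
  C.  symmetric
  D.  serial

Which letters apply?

(A) not euclidean: w1 R w3 and w1 R w4 but not w3 R w4.
(B) not reflexive: not w0 R w0.
(C) not symmetric: w1 R w3 but not w3 R w1.
(D) serial: every world has an R-successor.

D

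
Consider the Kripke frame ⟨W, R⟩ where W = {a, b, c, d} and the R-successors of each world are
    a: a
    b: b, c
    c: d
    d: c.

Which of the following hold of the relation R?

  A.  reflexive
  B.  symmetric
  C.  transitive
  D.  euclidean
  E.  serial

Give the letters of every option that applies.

E

(A) not reflexive: not c R c.
(B) not symmetric: b R c but not c R b.
(C) not transitive: b R c and c R d but not b R d.
(D) not euclidean: b R c and b R b but not c R b.
(E) serial: every world has an R-successor.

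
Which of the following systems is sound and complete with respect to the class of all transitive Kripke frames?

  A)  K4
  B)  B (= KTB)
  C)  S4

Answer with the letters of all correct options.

(A) K4 is determined by exactly this class.
(B) B (= KTB) is determined by the class of reflexive and symmetric frames.
(C) S4 is determined by the class of reflexive and transitive frames.

A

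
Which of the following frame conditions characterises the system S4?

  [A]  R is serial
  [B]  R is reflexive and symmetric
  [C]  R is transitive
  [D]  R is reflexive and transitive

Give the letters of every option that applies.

D

(A) this class determines D, not S4.
(B) this class determines B (= KTB), not S4.
(C) this class determines K4, not S4.
(D) S4 is sound and complete for exactly this class.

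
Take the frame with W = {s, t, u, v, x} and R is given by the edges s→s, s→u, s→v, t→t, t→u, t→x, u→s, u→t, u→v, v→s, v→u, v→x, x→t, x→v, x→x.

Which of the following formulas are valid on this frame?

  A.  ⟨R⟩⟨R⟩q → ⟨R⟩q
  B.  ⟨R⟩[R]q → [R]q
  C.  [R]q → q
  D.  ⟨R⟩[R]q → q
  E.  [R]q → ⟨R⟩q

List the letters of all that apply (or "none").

D, E

R is not reflexive: not u R u.
R is symmetric: every R-edge is matched by its reverse.
R is not transitive: s R u and u R t but not s R t.
R is not euclidean: t R u and t R x but not u R x.
R is serial: every world has an R-successor.
(A) the dual of axiom 4: valid iff R is transitive. R is not transitive — not valid.
(B) ⟨R⟩[R]q → [R]q is the dual of axiom 5, which corresponds to the euclidean property. R is not euclidean — not valid.
(C) [R]q → q is axiom T; it is valid on a frame exactly when R is reflexive. R is not reflexive, so not valid.
(D) ⟨R⟩[R]q → q (the dual of axiom B) characterises the symmetric frames. R is symmetric — valid.
(E) [R]q → ⟨R⟩q (axiom D) characterises the serial frames. R is serial — valid.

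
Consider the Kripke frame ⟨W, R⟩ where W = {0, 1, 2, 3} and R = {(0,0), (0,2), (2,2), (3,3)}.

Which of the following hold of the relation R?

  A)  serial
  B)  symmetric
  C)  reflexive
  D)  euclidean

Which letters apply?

(A) not serial: 1 has no R-successor.
(B) not symmetric: 0 R 2 but not 2 R 0.
(C) not reflexive: not 1 R 1.
(D) not euclidean: 0 R 2 and 0 R 0 but not 2 R 0.

none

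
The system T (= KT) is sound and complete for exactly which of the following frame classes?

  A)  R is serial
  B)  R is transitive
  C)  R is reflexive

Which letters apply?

C

(A) this class determines D, not T (= KT).
(B) this class determines K4, not T (= KT).
(C) T (= KT) is sound and complete for exactly this class.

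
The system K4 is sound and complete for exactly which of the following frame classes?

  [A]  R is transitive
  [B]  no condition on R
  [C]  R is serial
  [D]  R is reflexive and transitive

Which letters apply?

A

(A) K4 is sound and complete for exactly this class.
(B) this class determines K, not K4.
(C) this class determines D, not K4.
(D) this class determines S4, not K4.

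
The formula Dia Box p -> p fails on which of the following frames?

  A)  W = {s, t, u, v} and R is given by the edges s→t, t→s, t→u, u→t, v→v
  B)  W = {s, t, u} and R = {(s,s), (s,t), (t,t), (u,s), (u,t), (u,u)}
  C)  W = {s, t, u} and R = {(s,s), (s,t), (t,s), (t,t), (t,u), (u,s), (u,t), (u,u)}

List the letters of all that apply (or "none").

B, C

The schema Dia Box p -> p is the dual of axiom B; it is valid on a frame iff R is symmetric.
(A) R is symmetric (every R-edge is matched by its reverse), so the schema is valid here.
(B) R is not symmetric (s R t but not t R s), so the schema fails here.
(C) R is not symmetric (u R s but not s R u), so the schema fails here.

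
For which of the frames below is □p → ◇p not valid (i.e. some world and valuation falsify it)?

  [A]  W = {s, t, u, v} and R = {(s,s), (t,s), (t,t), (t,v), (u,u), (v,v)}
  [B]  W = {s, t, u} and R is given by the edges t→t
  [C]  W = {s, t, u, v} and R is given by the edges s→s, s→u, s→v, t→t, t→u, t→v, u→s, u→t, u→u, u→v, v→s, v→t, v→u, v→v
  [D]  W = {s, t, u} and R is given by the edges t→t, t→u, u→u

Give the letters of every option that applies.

B, D

The schema □p → ◇p is axiom D; it is valid on a frame iff R is serial.
(A) R is serial (every world has an R-successor), so the schema is valid here.
(B) R is not serial (s has no R-successor), so the schema fails here.
(C) R is serial (every world has an R-successor), so the schema is valid here.
(D) R is not serial (s has no R-successor), so the schema fails here.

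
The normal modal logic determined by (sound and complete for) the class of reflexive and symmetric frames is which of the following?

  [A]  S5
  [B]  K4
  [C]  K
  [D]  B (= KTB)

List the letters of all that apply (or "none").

D

(A) S5 is determined by the class of reflexive, symmetric, and transitive frames.
(B) K4 is determined by the class of transitive frames.
(C) K is determined by the class of arbitrary frames.
(D) B (= KTB) is determined by exactly this class.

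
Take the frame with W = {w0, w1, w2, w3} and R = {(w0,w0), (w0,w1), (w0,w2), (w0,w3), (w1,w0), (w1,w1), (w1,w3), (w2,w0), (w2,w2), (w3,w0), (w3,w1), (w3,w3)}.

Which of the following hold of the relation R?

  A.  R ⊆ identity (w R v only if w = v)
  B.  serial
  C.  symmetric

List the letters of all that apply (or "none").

B, C

(A) not ⊆ identity: w0 R w1 with w0 ≠ w1.
(B) serial: every world has an R-successor.
(C) symmetric: every R-edge is matched by its reverse.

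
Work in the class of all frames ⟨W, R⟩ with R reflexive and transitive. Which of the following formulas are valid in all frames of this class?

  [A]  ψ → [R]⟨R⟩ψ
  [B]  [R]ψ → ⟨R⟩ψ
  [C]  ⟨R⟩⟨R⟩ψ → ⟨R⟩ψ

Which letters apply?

Reflexive relations are serial.
(A) ψ → [R]⟨R⟩ψ is axiom B; it is valid on a frame exactly when R is symmetric. Such an R need not be symmetric, so not valid.
(B) axiom D: valid iff R is serial. Every such R is serial — valid.
(C) the dual of axiom 4: valid iff R is transitive. Every such R is transitive — valid.

B, C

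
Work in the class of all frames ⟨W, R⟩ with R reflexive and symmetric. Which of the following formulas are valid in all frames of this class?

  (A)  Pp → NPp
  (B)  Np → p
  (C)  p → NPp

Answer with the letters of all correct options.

Reflexive relations are serial.
(A) axiom 5: valid iff R is euclidean. Such an R need not be euclidean — not valid.
(B) Np → p is axiom T; it is valid on a frame exactly when R is reflexive. Every such R is reflexive, so valid.
(C) p → NPp (axiom B) characterises the symmetric frames. Every such R is symmetric — valid.

B, C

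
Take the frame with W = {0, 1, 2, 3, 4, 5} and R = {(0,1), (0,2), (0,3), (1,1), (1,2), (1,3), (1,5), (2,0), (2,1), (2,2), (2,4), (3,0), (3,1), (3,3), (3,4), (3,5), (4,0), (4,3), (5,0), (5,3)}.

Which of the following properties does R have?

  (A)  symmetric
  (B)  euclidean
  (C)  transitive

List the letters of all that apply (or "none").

none

(A) not symmetric: 0 R 1 but not 1 R 0.
(B) not euclidean: 0 R 2 and 0 R 3 but not 2 R 3.
(C) not transitive: 0 R 1 and 1 R 5 but not 0 R 5.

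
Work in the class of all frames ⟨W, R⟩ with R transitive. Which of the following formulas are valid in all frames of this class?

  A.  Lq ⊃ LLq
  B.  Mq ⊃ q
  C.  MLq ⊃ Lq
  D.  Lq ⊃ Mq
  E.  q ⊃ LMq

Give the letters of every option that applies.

(A) Lq ⊃ LLq is axiom 4; it is valid on a frame exactly when R is transitive. Every such R is transitive, so valid.
(B) Mq ⊃ q (the converse of T) corresponds to R being a subset of the identity. Such an R need not be a subset of the identity, so not valid.
(C) MLq ⊃ Lq (the dual of axiom 5) characterises the euclidean frames. Such an R need not be euclidean — not valid.
(D) Lq ⊃ Mq is axiom D; it is valid on a frame exactly when R is serial. Such an R need not be serial, so not valid.
(E) q ⊃ LMq (axiom B) characterises the symmetric frames. Such an R need not be symmetric — not valid.

A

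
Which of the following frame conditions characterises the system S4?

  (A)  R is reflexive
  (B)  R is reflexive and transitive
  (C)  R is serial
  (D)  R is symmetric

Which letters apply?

B

(A) this class determines T (= KT), not S4.
(B) S4 is sound and complete for exactly this class.
(C) this class determines D, not S4.
(D) this class determines KB, not S4.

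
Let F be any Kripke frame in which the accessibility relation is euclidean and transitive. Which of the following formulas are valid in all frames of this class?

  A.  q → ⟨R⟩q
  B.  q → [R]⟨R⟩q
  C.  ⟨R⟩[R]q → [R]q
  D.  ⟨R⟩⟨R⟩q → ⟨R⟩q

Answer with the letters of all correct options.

(A) q → ⟨R⟩q (the dual of axiom T) characterises the reflexive frames. Such an R need not be reflexive — not valid.
(B) q → [R]⟨R⟩q is axiom B, which corresponds to symmetry. Such an R need not be symmetric — not valid.
(C) ⟨R⟩[R]q → [R]q (the dual of axiom 5) characterises the euclidean frames. Every such R is euclidean — valid.
(D) ⟨R⟩⟨R⟩q → ⟨R⟩q is the dual of axiom 4; it is valid on a frame exactly when R is transitive. Every such R is transitive, so valid.

C, D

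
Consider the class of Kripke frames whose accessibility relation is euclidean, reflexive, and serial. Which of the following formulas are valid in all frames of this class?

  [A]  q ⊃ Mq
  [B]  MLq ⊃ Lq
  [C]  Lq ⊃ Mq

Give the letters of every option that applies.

A relation that is euclidean, reflexive, and serial is also symmetric and transitive.
(A) q ⊃ Mq is the dual of axiom T, which corresponds to reflexivity. Every such R is reflexive — valid.
(B) MLq ⊃ Lq is the dual of axiom 5, which corresponds to the euclidean property. Every such R is euclidean — valid.
(C) Lq ⊃ Mq is axiom D, which corresponds to seriality. Every such R is serial — valid.

A, B, C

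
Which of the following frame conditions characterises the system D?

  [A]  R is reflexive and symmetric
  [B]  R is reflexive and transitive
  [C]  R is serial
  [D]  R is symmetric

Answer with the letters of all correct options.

(A) this class determines B (= KTB), not D.
(B) this class determines S4, not D.
(C) D is sound and complete for exactly this class.
(D) this class determines KB, not D.

C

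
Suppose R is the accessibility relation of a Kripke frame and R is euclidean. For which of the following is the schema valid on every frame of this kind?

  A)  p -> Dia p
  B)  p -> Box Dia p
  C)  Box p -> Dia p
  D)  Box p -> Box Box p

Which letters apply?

(A) the dual of axiom T: valid iff R is reflexive. Such an R need not be reflexive — not valid.
(B) p -> Box Dia p is axiom B; it is valid on a frame exactly when R is symmetric. Such an R need not be symmetric, so not valid.
(C) Box p -> Dia p (axiom D) characterises the serial frames. Such an R need not be serial — not valid.
(D) Box p -> Box Box p is axiom 4, which corresponds to transitivity. Such an R need not be transitive — not valid.

none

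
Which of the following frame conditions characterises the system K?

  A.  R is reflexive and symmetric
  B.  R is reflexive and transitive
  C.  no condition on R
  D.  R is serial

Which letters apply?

C

(A) this class determines B (= KTB), not K.
(B) this class determines S4, not K.
(C) K is sound and complete for exactly this class.
(D) this class determines D, not K.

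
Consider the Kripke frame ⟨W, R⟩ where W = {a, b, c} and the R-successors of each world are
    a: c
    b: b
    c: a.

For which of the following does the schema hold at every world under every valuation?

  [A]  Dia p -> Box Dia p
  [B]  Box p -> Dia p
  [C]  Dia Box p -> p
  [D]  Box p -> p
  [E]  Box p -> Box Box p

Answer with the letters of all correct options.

B, C

R is not reflexive: not a R a.
R is symmetric: every R-edge is matched by its reverse.
R is not transitive: a R c and c R a but not a R a.
R is not euclidean: a R c and a R c but not c R c.
R is serial: every world has an R-successor.
(A) Dia p -> Box Dia p (axiom 5) characterises the euclidean frames. R is not euclidean — not valid.
(B) Box p -> Dia p is axiom D, which corresponds to seriality. R is serial — valid.
(C) the dual of axiom B: valid iff R is symmetric. R is symmetric — valid.
(D) Box p -> p is axiom T, which corresponds to reflexivity. R is not reflexive — not valid.
(E) axiom 4: valid iff R is transitive. R is not transitive — not valid.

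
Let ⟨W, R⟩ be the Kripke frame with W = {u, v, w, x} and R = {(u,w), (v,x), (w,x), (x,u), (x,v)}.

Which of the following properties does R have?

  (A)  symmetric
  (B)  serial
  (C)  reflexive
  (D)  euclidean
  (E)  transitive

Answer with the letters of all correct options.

(A) not symmetric: u R w but not w R u.
(B) serial: every world has an R-successor.
(C) not reflexive: not u R u.
(D) not euclidean: x R u and x R v but not u R v.
(E) not transitive: u R w and w R x but not u R x.

B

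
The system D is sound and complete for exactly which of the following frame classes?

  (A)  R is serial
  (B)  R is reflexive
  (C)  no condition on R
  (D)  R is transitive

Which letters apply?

A

(A) D is sound and complete for exactly this class.
(B) this class determines T (= KT), not D.
(C) this class determines K, not D.
(D) this class determines K4, not D.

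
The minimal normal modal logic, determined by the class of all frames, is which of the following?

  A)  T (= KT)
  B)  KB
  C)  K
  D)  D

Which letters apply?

C

(A) T (= KT) is determined by the class of reflexive frames.
(B) KB is determined by the class of symmetric frames.
(C) K is determined by exactly this class.
(D) D is determined by the class of serial frames.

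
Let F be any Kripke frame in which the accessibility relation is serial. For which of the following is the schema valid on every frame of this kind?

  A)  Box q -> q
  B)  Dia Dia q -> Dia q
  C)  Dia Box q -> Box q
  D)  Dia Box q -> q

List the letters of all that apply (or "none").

(A) Box q -> q is axiom T; it is valid on a frame exactly when R is reflexive. Such an R need not be reflexive, so not valid.
(B) the dual of axiom 4: valid iff R is transitive. Such an R need not be transitive — not valid.
(C) the dual of axiom 5: valid iff R is euclidean. Such an R need not be euclidean — not valid.
(D) the dual of axiom B: valid iff R is symmetric. Such an R need not be symmetric — not valid.

none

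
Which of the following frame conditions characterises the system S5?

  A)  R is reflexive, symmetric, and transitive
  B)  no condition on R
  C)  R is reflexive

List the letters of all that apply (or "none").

(A) S5 is sound and complete for exactly this class.
(B) this class determines K, not S5.
(C) this class determines T (= KT), not S5.

A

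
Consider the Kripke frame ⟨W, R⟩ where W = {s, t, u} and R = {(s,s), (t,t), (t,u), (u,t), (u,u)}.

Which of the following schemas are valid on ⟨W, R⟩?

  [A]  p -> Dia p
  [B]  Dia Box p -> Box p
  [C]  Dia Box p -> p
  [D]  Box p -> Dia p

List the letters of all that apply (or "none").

R is reflexive: each world relates to itself.
R is symmetric: every R-edge is matched by its reverse.
R is euclidean: any two R-successors of the same world are R-related.
R is serial: every world has an R-successor.
(A) p -> Dia p is the dual of axiom T; it is valid on a frame exactly when R is reflexive. R is reflexive, so valid.
(B) Dia Box p -> Box p (the dual of axiom 5) characterises the euclidean frames. R is euclidean — valid.
(C) Dia Box p -> p is the dual of axiom B; it is valid on a frame exactly when R is symmetric. R is symmetric, so valid.
(D) Box p -> Dia p is axiom D, which corresponds to seriality. R is serial — valid.

A, B, C, D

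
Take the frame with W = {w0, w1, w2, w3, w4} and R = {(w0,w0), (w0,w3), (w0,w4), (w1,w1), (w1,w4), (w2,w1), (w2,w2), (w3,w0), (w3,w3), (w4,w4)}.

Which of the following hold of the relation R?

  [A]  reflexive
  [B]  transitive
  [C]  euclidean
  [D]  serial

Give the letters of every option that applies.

(A) reflexive: each world relates to itself.
(B) not transitive: w2 R w1 and w1 R w4 but not w2 R w4.
(C) not euclidean: w0 R w3 and w0 R w4 but not w3 R w4.
(D) serial: every world has an R-successor.

A, D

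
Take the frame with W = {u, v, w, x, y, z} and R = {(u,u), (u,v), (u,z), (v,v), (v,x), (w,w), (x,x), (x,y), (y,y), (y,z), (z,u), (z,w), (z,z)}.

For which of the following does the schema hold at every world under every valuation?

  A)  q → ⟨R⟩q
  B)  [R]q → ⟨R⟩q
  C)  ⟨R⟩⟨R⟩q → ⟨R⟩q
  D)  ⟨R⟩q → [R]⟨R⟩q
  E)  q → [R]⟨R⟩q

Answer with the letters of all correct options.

R is reflexive: each world relates to itself.
R is not symmetric: u R v but not v R u.
R is not transitive: u R v and v R x but not u R x.
R is not euclidean: u R v and u R u but not v R u.
R is serial: every world has an R-successor.
(A) the dual of axiom T: valid iff R is reflexive. R is reflexive — valid.
(B) [R]q → ⟨R⟩q is axiom D, which corresponds to seriality. R is serial — valid.
(C) ⟨R⟩⟨R⟩q → ⟨R⟩q is the dual of axiom 4; it is valid on a frame exactly when R is transitive. R is not transitive, so not valid.
(D) axiom 5: valid iff R is euclidean. R is not euclidean — not valid.
(E) q → [R]⟨R⟩q (axiom B) characterises the symmetric frames. R is not symmetric — not valid.

A, B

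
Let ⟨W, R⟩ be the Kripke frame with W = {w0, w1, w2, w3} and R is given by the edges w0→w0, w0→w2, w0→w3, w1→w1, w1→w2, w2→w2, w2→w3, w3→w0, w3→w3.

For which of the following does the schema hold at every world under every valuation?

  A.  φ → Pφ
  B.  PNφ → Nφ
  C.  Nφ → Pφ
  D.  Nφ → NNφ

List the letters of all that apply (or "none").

R is reflexive: each world relates to itself.
R is not transitive: w1 R w2 and w2 R w3 but not w1 R w3.
R is not euclidean: w0 R w2 and w0 R w0 but not w2 R w0.
R is serial: every world has an R-successor.
(A) φ → Pφ (the dual of axiom T) characterises the reflexive frames. R is reflexive — valid.
(B) the dual of axiom 5: valid iff R is euclidean. R is not euclidean — not valid.
(C) Nφ → Pφ is axiom D; it is valid on a frame exactly when R is serial. R is serial, so valid.
(D) Nφ → NNφ (axiom 4) characterises the transitive frames. R is not transitive — not valid.

A, C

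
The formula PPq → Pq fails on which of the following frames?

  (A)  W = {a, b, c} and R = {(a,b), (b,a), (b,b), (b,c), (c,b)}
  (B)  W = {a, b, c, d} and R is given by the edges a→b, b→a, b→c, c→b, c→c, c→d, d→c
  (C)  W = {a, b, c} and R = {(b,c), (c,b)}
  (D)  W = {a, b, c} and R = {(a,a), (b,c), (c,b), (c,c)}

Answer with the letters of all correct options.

A, B, C, D

The schema PPq → Pq is the dual of axiom 4; it is valid on a frame iff R is transitive.
(A) R is not transitive (a R b and b R a but not a R a), so the schema fails here.
(B) R is not transitive (a R b and b R a but not a R a), so the schema fails here.
(C) R is not transitive (b R c and c R b but not b R b), so the schema fails here.
(D) R is not transitive (b R c and c R b but not b R b), so the schema fails here.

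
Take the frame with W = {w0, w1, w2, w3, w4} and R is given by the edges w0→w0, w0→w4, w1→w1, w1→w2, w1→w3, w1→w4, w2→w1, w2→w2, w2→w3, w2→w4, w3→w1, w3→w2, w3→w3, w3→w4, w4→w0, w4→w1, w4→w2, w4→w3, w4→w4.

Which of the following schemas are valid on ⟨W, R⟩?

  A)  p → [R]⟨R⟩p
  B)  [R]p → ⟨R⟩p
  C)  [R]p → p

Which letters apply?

R is reflexive: each world relates to itself.
R is symmetric: every R-edge is matched by its reverse.
R is serial: every world has an R-successor.
(A) p → [R]⟨R⟩p is axiom B; it is valid on a frame exactly when R is symmetric. R is symmetric, so valid.
(B) axiom D: valid iff R is serial. R is serial — valid.
(C) [R]p → p is axiom T; it is valid on a frame exactly when R is reflexive. R is reflexive, so valid.

A, B, C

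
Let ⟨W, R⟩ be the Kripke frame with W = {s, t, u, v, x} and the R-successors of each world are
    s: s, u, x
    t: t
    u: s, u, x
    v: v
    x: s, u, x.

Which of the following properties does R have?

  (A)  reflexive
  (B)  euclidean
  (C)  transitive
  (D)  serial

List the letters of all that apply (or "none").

A, B, C, D

(A) reflexive: each world relates to itself.
(B) euclidean: any two R-successors of the same world are R-related.
(C) transitive: R is closed under composition.
(D) serial: every world has an R-successor.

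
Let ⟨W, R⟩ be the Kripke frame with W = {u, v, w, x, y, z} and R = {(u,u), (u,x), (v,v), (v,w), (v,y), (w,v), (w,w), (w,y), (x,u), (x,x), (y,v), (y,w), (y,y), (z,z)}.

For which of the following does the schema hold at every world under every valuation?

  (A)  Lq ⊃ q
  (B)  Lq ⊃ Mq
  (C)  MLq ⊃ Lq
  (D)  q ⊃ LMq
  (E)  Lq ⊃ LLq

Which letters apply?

A, B, C, D, E

R is reflexive: each world relates to itself.
R is symmetric: every R-edge is matched by its reverse.
R is transitive: R is closed under composition.
R is euclidean: any two R-successors of the same world are R-related.
R is serial: every world has an R-successor.
(A) Lq ⊃ q is axiom T; it is valid on a frame exactly when R is reflexive. R is reflexive, so valid.
(B) axiom D: valid iff R is serial. R is serial — valid.
(C) the dual of axiom 5: valid iff R is euclidean. R is euclidean — valid.
(D) axiom B: valid iff R is symmetric. R is symmetric — valid.
(E) Lq ⊃ LLq (axiom 4) characterises the transitive frames. R is transitive — valid.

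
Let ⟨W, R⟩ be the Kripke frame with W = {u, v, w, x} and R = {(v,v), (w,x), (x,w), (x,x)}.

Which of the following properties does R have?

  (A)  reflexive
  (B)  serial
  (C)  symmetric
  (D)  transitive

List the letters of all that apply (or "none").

C

(A) not reflexive: not u R u.
(B) not serial: u has no R-successor.
(C) symmetric: every R-edge is matched by its reverse.
(D) not transitive: w R x and x R w but not w R w.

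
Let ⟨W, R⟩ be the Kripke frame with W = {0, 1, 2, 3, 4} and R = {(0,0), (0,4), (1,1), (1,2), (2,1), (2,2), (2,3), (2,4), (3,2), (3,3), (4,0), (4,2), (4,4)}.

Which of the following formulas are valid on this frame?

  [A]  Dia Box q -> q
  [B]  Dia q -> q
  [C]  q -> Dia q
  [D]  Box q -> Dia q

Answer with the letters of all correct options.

R is reflexive: each world relates to itself.
R is symmetric: every R-edge is matched by its reverse.
R is serial: every world has an R-successor.
R is not a subset of the identity: 0 R 4 with 0 ≠ 4.
(A) Dia Box q -> q is the dual of axiom B, which corresponds to symmetry. R is symmetric — valid.
(B) Dia q -> q is the converse of T; it holds exactly when R ⊆ identity. Here R ⊄ identity — not valid.
(C) q -> Dia q is the dual of axiom T; it is valid on a frame exactly when R is reflexive. R is reflexive, so valid.
(D) Box q -> Dia q (axiom D) characterises the serial frames. R is serial — valid.

A, C, D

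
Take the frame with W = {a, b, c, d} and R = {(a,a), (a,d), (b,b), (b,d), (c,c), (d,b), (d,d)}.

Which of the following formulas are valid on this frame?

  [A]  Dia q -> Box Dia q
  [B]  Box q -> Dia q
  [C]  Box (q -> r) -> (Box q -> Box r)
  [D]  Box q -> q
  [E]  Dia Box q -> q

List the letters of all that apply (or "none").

R is reflexive: each world relates to itself.
R is not symmetric: a R d but not d R a.
R is not euclidean: a R d and a R a but not d R a.
R is serial: every world has an R-successor.
(A) Dia q -> Box Dia q is axiom 5; it is valid on a frame exactly when R is euclidean. R is not euclidean, so not valid.
(B) Box q -> Dia q is axiom D; it is valid on a frame exactly when R is serial. R is serial, so valid.
(C) Box (q -> r) -> (Box q -> Box r) is the K axiom; it holds on all frames — valid.
(D) axiom T: valid iff R is reflexive. R is reflexive — valid.
(E) the dual of axiom B: valid iff R is symmetric. R is not symmetric — not valid.

B, C, D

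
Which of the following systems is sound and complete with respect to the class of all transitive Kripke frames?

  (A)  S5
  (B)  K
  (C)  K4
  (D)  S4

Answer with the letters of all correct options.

(A) S5 is determined by the class of reflexive, symmetric, and transitive frames.
(B) K is determined by the class of arbitrary frames.
(C) K4 is determined by exactly this class.
(D) S4 is determined by the class of reflexive and transitive frames.

C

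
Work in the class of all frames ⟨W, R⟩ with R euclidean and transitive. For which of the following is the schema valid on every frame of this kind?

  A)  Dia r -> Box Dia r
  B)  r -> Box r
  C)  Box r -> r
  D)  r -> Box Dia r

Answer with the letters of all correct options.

(A) Dia r -> Box Dia r is axiom 5, which corresponds to the euclidean property. Every such R is euclidean — valid.
(B) r -> Box r (equivalent to ◇p→p) corresponds to R being a subset of the identity. Such an R need not be a subset of the identity, so not valid.
(C) axiom T: valid iff R is reflexive. Such an R need not be reflexive — not valid.
(D) r -> Box Dia r is axiom B; it is valid on a frame exactly when R is symmetric. Such an R need not be symmetric, so not valid.

A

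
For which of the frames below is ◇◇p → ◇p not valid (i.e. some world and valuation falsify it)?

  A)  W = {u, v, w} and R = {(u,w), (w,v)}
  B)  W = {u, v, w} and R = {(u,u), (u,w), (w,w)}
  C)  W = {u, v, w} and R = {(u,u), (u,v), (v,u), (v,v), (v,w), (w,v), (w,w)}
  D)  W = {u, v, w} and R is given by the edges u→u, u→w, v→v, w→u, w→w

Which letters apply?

A, C

The schema ◇◇p → ◇p is the dual of axiom 4; it is valid on a frame iff R is transitive.
(A) R is not transitive (u R w and w R v but not u R v), so the schema fails here.
(B) R is transitive (R is closed under composition), so the schema is valid here.
(C) R is not transitive (u R v and v R w but not u R w), so the schema fails here.
(D) R is transitive (R is closed under composition), so the schema is valid here.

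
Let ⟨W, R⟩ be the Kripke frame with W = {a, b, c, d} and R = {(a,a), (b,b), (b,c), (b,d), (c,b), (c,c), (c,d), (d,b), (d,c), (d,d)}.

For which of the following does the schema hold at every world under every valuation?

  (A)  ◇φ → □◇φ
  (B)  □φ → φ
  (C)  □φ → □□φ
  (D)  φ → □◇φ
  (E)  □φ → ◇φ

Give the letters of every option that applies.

A, B, C, D, E

R is reflexive: each world relates to itself.
R is symmetric: every R-edge is matched by its reverse.
R is transitive: R is closed under composition.
R is euclidean: any two R-successors of the same world are R-related.
R is serial: every world has an R-successor.
(A) axiom 5: valid iff R is euclidean. R is euclidean — valid.
(B) □φ → φ (axiom T) characterises the reflexive frames. R is reflexive — valid.
(C) □φ → □□φ is axiom 4; it is valid on a frame exactly when R is transitive. R is transitive, so valid.
(D) φ → □◇φ is axiom B, which corresponds to symmetry. R is symmetric — valid.
(E) □φ → ◇φ is axiom D; it is valid on a frame exactly when R is serial. R is serial, so valid.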